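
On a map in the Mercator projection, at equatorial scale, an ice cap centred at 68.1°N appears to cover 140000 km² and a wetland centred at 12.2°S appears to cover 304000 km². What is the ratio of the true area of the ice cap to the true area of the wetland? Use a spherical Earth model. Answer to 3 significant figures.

Since Mercator area scale is 1/cos²φ, the true area equals the apparent area multiplied by cos²φ.
True area of ice cap: 140000 × cos²(68.1°) = 140000 × 0.1391 = 19480 km².
True area of wetland: 304000 × cos²(12.2°) = 304000 × 0.9553 = 290400 km².
Ratio = 19480 / 290400 ≈ 0.0671.

0.0671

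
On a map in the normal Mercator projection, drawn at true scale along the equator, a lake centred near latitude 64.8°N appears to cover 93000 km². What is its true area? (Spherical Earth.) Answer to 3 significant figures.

Mercator is conformal, so the point scale is isotropic: h = k = sec φ = 1/cos φ.
Areal scale = k² = sec²φ = 1/cos²(64.8°) = 1/0.4258² = 5.516.
True area = apparent / (areal scale) = 93000 / 5.516 ≈ 16900 km².

16900 km²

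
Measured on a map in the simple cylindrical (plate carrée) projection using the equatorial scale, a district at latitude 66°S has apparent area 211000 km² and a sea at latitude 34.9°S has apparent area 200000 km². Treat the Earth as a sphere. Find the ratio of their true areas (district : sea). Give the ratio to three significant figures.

0.523

On the plate carrée, areal scale = h·k = 1 × sec φ, so true area = apparent × cos φ.
True area of district: 211000 × cos(66°) = 211000 × 0.4067 = 85820 km².
True area of sea: 200000 × cos(34.9°) = 200000 × 0.8202 = 164000 km².
Ratio = 85820 / 164000 ≈ 0.523.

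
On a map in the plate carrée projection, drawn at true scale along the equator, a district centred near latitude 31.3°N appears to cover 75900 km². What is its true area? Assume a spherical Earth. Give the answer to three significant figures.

For the equirectangular projection with φ₀ = 0 (plate carrée), h = 1 along meridians and k = sec φ along parallels.
Areal scale = h·k = 1 × sec φ; at 31.3°, h = 1.000, k = 1.170, so h·k = 1.170.
True area = apparent / (areal scale) = 75900 / 1.170 ≈ 64900 km².

64900 km²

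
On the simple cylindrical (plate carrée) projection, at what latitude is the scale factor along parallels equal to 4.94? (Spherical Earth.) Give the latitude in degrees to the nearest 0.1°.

Plate carrée: h = 1, k = sec φ along parallels.
sec φ = 4.94  ⇒  cos φ = 0.2024  ⇒  φ ≈ 78.3°.

78.3°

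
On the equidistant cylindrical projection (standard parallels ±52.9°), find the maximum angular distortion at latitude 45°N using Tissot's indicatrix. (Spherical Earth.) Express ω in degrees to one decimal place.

9.1°

With standard parallel φ₀ = 52.9°, the equirectangular projection gives x = Rλ cos φ₀, y = Rφ, so h = 1 and k = cos 52.9° / cos φ.
At 45°: h = 1.000, k = 0.8531; principal scales a = 1.000, b = 0.8531.
sin(ω/2) = (a − b)/(a + b) = 0.1469/1.853 = 0.07929, so ω = 2 arcsin(0.07929) ≈ 9.1°.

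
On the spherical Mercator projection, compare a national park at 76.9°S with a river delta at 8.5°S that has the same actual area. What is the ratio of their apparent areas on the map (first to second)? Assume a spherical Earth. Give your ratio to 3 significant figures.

Mercator is conformal with k = sec φ, so areal scale = k² = sec²φ.
At 76.9°: sec²(76.9°) = 1/0.2267² = 19.47.
At 8.5°: sec²(8.5°) = 1/0.9890² = 1.022.
Ratio = 19.47/1.022 = cos²(8.5°)/cos²(76.9°) ≈ 19.0.

19.0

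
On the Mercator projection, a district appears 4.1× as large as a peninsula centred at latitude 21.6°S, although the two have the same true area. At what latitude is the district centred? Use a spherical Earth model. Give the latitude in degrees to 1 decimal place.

Mercator areal scale is sec²φ, so apparent-area ratio = sec²φ₁ / sec²φ₂ = cos²φ₂ / cos²φ₁.
cos²φ₂ / cos²φ₁ = 4.1  ⇒  cos φ₁ = cos 21.6° / √4.1 = 0.9298/2.025 = 0.4592.
φ₁ = arccos(0.4592) ≈ 62.7°.

62.7°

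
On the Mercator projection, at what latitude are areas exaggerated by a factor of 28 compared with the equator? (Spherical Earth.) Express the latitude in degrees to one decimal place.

Mercator areal scale is sec²φ.
sec²φ = 28  ⇒  cos²φ = 0.03571  ⇒  cos φ = 0.1890.
φ = arccos(0.1890) ≈ 79.1°.

79.1°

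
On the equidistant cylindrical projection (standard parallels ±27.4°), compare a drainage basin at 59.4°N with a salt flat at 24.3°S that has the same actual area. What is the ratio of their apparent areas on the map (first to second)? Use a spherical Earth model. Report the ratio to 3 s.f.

The equidistant cylindrical projection with φ₀ = 27.4° has h = 1 (meridians true) and k = cos φ₀ / cos φ along parallels.
Areal scale at 59.4°: h·k = 1.000 × 1.744 = 1.744.
Areal scale at 24.3°: h·k = 1.000 × 0.9741 = 0.9741.
Ratio = 1.744/0.9741 ≈ 1.79.

1.79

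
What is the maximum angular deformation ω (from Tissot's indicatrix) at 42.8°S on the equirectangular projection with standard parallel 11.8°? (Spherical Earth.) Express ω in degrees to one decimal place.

16.5°

The equidistant cylindrical projection with φ₀ = 11.8° has h = 1 (meridians true) and k = cos φ₀ / cos φ along parallels.
At 42.8°: h = 1.000, k = 1.334; principal scales a = 1.334, b = 1.000.
sin(ω/2) = (a − b)/(a + b) = 0.3341/2.334 = 0.1431, so ω = 2 arcsin(0.1431) ≈ 16.5°.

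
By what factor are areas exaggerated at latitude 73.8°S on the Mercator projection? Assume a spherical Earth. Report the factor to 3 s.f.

12.8

Mercator is conformal, so the point scale is isotropic: h = k = sec φ = 1/cos φ.
Areal scale = k² = sec²φ = 1/cos²(73.8°) = 1/0.2790² = 12.85.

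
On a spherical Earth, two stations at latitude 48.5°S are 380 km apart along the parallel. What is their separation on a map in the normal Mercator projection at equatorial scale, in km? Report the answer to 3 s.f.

For Mercator, h = k = sec φ (a conformal cylindrical projection has a single point scale, 1/cos φ).
Along the parallel, k = sec 48.5° = 1/0.6626 = 1.509.
Map distance = 380 × 1.509 ≈ 573 km.

573 km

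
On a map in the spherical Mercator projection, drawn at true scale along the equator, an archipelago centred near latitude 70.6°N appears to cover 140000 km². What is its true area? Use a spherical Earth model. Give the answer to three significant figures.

The Mercator projection is conformal; its linear scale factor is the same in every direction and equals sec φ = 1/cos φ.
Areal scale = k² = sec²φ = 1/cos²(70.6°) = 1/0.3322² = 9.064.
True area = apparent / (areal scale) = 140000 / 9.064 ≈ 15400 km².

15400 km²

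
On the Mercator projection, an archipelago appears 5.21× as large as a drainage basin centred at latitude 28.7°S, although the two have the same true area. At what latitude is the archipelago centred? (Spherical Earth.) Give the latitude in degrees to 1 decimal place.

67.4°

Mercator areal scale is sec²φ, so apparent-area ratio = sec²φ₁ / sec²φ₂ = cos²φ₂ / cos²φ₁.
cos²φ₂ / cos²φ₁ = 5.21  ⇒  cos φ₁ = cos 28.7° / √5.21 = 0.8771/2.283 = 0.3843.
φ₁ = arccos(0.3843) ≈ 67.4°.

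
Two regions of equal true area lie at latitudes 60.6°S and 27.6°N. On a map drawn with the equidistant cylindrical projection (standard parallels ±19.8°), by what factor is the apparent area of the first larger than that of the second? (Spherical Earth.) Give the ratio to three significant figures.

1.81

The equidistant cylindrical projection with φ₀ = 19.8° has h = 1 (meridians true) and k = cos φ₀ / cos φ along parallels.
Areal scale at 60.6°: h·k = 1.000 × 1.917 = 1.917.
Areal scale at 27.6°: h·k = 1.000 × 1.062 = 1.062.
Ratio = 1.917/1.062 ≈ 1.81.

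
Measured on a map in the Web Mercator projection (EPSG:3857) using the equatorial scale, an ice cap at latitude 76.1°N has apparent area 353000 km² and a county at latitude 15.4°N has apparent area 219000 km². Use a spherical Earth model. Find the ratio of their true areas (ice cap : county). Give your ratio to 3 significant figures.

0.100

On Mercator the areal scale is sec²φ, so true area = apparent × cos²φ.
True area of ice cap: 353000 × cos²(76.1°) = 353000 × 0.05771 = 20370 km².
True area of county: 219000 × cos²(15.4°) = 219000 × 0.9295 = 203600 km².
Ratio = 20370 / 203600 ≈ 0.100.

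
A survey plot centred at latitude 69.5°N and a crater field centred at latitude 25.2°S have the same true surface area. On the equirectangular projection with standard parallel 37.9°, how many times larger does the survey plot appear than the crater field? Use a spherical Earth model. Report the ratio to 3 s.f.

With standard parallel φ₀ = 37.9°, the equirectangular projection gives x = Rλ cos φ₀, y = Rφ, so h = 1 and k = cos 37.9° / cos φ.
Areal scale at 69.5°: h·k = 1.000 × 2.253 = 2.253.
Areal scale at 25.2°: h·k = 1.000 × 0.8721 = 0.8721.
Ratio = 2.253/0.8721 ≈ 2.58.

2.58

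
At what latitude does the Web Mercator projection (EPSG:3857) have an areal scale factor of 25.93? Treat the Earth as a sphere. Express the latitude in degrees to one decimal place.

78.7°

Mercator areal scale is sec²φ.
sec²φ = 25.93  ⇒  cos²φ = 0.03857  ⇒  cos φ = 0.1964.
φ = arccos(0.1964) ≈ 78.7°.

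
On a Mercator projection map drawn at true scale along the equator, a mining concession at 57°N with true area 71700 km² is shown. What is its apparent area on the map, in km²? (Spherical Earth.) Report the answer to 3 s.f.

242000 km²

Mercator is conformal, so the point scale is isotropic: h = k = sec φ = 1/cos φ.
Areal scale = k² = sec²φ = 1/cos²(57°) = 1/0.5446² = 3.371.
Apparent area = 71700 × 3.371 ≈ 242000 km².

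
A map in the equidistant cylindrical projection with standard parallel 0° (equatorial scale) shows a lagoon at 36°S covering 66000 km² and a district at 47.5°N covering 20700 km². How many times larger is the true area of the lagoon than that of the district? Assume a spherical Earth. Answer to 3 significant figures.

3.82

On the plate carrée, areal scale = h·k = 1 × sec φ, so true area = apparent × cos φ.
True area of lagoon: 66000 × cos(36°) = 66000 × 0.8090 = 53400 km².
True area of district: 20700 × cos(47.5°) = 20700 × 0.6756 = 13980 km².
Ratio = 53400 / 13980 ≈ 3.82.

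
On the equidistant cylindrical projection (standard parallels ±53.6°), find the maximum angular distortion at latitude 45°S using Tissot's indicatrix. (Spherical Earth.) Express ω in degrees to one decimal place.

10.0°

With standard parallel φ₀ = 53.6°, the equirectangular projection gives x = Rλ cos φ₀, y = Rφ, so h = 1 and k = cos 53.6° / cos φ.
At 45°: h = 1.000, k = 0.8392; principal scales a = 1.000, b = 0.8392.
sin(ω/2) = (a − b)/(a + b) = 0.1608/1.839 = 0.08742, so ω = 2 arcsin(0.08742) ≈ 10.0°.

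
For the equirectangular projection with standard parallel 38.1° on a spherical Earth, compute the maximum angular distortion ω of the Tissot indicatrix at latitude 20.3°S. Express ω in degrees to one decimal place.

In the equirectangular projection with standard parallel φ₀ = 38.1° (x = Rλ cos φ₀, y = Rφ), meridians are true-scale (h = 1) and the parallel scale is k = cos φ₀ / cos φ.
At 20.3°: h = 1.000, k = 0.8390; principal scales a = 1.000, b = 0.8390.
sin(ω/2) = (a − b)/(a + b) = 0.1610/1.839 = 0.08752, so ω = 2 arcsin(0.08752) ≈ 10.0°.

10.0°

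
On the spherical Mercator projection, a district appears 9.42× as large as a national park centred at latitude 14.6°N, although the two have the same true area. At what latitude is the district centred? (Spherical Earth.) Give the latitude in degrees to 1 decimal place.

71.6°

For equal true areas on Mercator, apparent areas scale as sec²φ, so the ratio is cos²φ₂ / cos²φ₁.
cos²φ₂ / cos²φ₁ = 9.42  ⇒  cos φ₁ = cos 14.6° / √9.42 = 0.9677/3.069 = 0.3153.
φ₁ = arccos(0.3153) ≈ 71.6°.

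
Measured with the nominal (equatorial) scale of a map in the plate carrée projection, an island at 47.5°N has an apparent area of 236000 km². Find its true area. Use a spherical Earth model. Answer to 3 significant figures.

159000 km²

Plate carrée maps x = Rλ, y = Rφ. The meridian scale is h = 1 and the parallel scale is k = 1/cos φ = sec φ.
Areal scale = h·k = 1 × sec φ; at 47.5°, h = 1.000, k = 1.480, so h·k = 1.480.
True area = apparent / (areal scale) = 236000 / 1.480 ≈ 159000 km².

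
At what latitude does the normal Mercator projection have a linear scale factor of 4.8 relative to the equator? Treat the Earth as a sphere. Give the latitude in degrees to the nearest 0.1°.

78.0°

Mercator scale is k = sec φ = 1/cos φ.
1/cos φ = 4.8  ⇒  cos φ = 0.2083  ⇒  φ = arccos(0.2083) ≈ 78.0°.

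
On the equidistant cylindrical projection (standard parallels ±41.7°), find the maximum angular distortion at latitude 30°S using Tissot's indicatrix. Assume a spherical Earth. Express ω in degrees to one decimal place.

8.5°

In the equirectangular projection with standard parallel φ₀ = 41.7° (x = Rλ cos φ₀, y = Rφ), meridians are true-scale (h = 1) and the parallel scale is k = cos φ₀ / cos φ.
At 30°: h = 1.000, k = 0.8621; principal scales a = 1.000, b = 0.8621.
sin(ω/2) = (a − b)/(a + b) = 0.1379/1.862 = 0.07403, so ω = 2 arcsin(0.07403) ≈ 8.5°.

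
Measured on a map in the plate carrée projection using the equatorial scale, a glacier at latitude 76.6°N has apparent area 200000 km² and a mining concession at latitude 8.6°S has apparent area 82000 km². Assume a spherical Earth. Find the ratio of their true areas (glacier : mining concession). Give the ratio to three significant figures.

0.572

Plate carrée has h = 1 and k = sec φ, giving areal scale sec φ; true area = (apparent area) · cos φ.
True area of glacier: 200000 × cos(76.6°) = 200000 × 0.2317 = 46350 km².
True area of mining concession: 82000 × cos(8.6°) = 82000 × 0.9888 = 81080 km².
Ratio = 46350 / 81080 ≈ 0.572.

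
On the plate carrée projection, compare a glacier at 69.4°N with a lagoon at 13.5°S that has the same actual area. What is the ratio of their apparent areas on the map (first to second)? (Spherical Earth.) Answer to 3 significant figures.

2.76

Plate carrée maps x = Rλ, y = Rφ. The meridian scale is h = 1 and the parallel scale is k = 1/cos φ = sec φ.
Areal scale at 69.4°: h·k = 1.000 × 2.842 = 2.842.
Areal scale at 13.5°: h·k = 1.000 × 1.028 = 1.028.
Ratio = 2.842/1.028 ≈ 2.76.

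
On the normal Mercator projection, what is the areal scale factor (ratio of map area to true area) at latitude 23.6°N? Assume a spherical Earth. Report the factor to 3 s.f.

Mercator is conformal, so the point scale is isotropic: h = k = sec φ = 1/cos φ.
Areal scale = k² = sec²φ = 1/cos²(23.6°) = 1/0.9164² = 1.191.

1.19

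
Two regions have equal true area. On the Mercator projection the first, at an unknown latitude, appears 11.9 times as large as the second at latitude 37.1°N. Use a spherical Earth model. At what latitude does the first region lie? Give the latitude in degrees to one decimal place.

76.6°

For equal true areas on Mercator, apparent areas scale as sec²φ, so the ratio is cos²φ₂ / cos²φ₁.
cos²φ₂ / cos²φ₁ = 11.9  ⇒  cos φ₁ = cos 37.1° / √11.9 = 0.7976/3.450 = 0.2312.
φ₁ = arccos(0.2312) ≈ 76.6°.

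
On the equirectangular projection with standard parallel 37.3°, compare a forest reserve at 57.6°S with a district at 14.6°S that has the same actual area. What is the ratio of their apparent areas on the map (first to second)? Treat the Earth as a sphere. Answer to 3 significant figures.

In the equirectangular projection with standard parallel φ₀ = 37.3° (x = Rλ cos φ₀, y = Rφ), meridians are true-scale (h = 1) and the parallel scale is k = cos φ₀ / cos φ.
Areal scale at 57.6°: h·k = 1.000 × 1.485 = 1.485.
Areal scale at 14.6°: h·k = 1.000 × 0.8220 = 0.8220.
Ratio = 1.485/0.8220 ≈ 1.81.

1.81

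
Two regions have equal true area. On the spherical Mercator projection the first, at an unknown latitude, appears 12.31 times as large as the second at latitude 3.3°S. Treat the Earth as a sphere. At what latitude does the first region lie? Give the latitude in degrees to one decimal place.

Mercator areal scale is sec²φ, so apparent-area ratio = sec²φ₁ / sec²φ₂ = cos²φ₂ / cos²φ₁.
cos²φ₂ / cos²φ₁ = 12.31  ⇒  cos φ₁ = cos 3.3° / √12.31 = 0.9983/3.509 = 0.2845.
φ₁ = arccos(0.2845) ≈ 73.5°.

73.5°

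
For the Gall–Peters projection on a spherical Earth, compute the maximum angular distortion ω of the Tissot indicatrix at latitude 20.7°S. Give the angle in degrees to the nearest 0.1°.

31.7°

Gall–Peters is a cylindrical equal-area projection with standard parallels at ±45°. Cylindrical equal-area (φ₀ = 45°): h = cos φ / cos 45° along meridians, k = cos 45° / cos φ along parallels; h·k = 1.
At 20.7°: h = 1.323, k = 0.7559; principal scales a = 1.323, b = 0.7559.
sin(ω/2) = (a − b)/(a + b) = 0.5670/2.079 = 0.2728, so ω = 2 arcsin(0.2728) ≈ 31.7°.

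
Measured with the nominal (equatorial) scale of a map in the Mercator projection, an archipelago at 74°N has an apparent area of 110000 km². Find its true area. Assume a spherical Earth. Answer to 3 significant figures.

The Mercator projection is conformal; its linear scale factor is the same in every direction and equals sec φ = 1/cos φ.
Areal scale = k² = sec²φ = 1/cos²(74°) = 1/0.2756² = 13.16.
True area = apparent / (areal scale) = 110000 / 13.16 ≈ 8360 km².

8360 km²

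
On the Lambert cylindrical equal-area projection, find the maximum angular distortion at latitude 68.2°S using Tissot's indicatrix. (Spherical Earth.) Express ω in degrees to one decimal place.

98.5°

The Lambert cylindrical equal-area projection is the cylindrical equal-area projection with its standard parallel at the equator (φ₀ = 0). For cylindrical equal-area with standard parallel φ₀, h = cos φ / cos φ₀ and k = cos φ₀ / cos φ, so h·k = 1.
At 68.2°: h = 0.3714, k = 2.693; principal scales a = 2.693, b = 0.3714.
sin(ω/2) = (a − b)/(a + b) = 2.321/3.064 = 0.7576, so ω = 2 arcsin(0.7576) ≈ 98.5°.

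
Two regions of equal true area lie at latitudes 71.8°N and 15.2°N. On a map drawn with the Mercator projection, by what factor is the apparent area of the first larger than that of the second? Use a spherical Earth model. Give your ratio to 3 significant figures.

9.55

Mercator areal scale is sec²φ.
At 71.8°: sec²(71.8°) = 1/0.3123² = 10.25.
At 15.2°: sec²(15.2°) = 1/0.9650² = 1.074.
Ratio = 10.25/1.074 = cos²(15.2°)/cos²(71.8°) ≈ 9.55.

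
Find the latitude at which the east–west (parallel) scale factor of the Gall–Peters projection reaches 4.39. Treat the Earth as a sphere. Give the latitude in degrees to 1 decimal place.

80.7°

Gall–Peters is a cylindrical equal-area projection with standard parallels at ±45°. Cylindrical equal-area (φ₀ = 45°): h = cos φ / cos 45° along meridians, k = cos 45° / cos φ along parallels; h·k = 1.
k = cos φ₀ / cos φ = 4.39  ⇒  cos φ = cos 45° / 4.39 = 0.1611.
φ = arccos(0.1611) ≈ 80.7°.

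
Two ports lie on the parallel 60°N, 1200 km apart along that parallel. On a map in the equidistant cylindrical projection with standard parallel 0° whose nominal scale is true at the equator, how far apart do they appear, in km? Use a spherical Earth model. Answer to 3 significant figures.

Plate carrée maps x = Rλ, y = Rφ. The meridian scale is h = 1 and the parallel scale is k = 1/cos φ = sec φ.
Along the parallel, k = sec 60° = 1/0.5000 = 2.000.
Map distance = 1200 × 2.000 ≈ 2400 km.

2400 km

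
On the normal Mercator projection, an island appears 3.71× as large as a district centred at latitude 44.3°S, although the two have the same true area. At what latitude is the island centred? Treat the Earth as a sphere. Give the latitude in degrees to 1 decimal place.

68.2°

For equal true areas on Mercator, apparent areas scale as sec²φ, so the ratio is cos²φ₂ / cos²φ₁.
cos²φ₂ / cos²φ₁ = 3.71  ⇒  cos φ₁ = cos 44.3° / √3.71 = 0.7157/1.926 = 0.3716.
φ₁ = arccos(0.3716) ≈ 68.2°.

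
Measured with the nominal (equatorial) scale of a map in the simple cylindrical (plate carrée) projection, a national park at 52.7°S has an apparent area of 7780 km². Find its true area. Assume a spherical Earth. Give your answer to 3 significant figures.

4710 km²

In the plate carrée (x = Rλ, y = Rφ), meridians are true-scale (h = 1) and parallels are stretched by k = sec φ.
Areal scale = h·k = 1 × sec φ; at 52.7°, h = 1.000, k = 1.650, so h·k = 1.650.
True area = apparent / (areal scale) = 7780 / 1.650 ≈ 4710 km².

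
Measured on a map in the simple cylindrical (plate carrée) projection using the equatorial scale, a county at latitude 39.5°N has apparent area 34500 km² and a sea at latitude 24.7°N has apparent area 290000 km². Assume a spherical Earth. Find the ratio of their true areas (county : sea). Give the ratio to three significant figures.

0.101

On the plate carrée, areal scale = h·k = 1 × sec φ, so true area = apparent × cos φ.
True area of county: 34500 × cos(39.5°) = 34500 × 0.7716 = 26620 km².
True area of sea: 290000 × cos(24.7°) = 290000 × 0.9085 = 263500 km².
Ratio = 26620 / 263500 ≈ 0.101.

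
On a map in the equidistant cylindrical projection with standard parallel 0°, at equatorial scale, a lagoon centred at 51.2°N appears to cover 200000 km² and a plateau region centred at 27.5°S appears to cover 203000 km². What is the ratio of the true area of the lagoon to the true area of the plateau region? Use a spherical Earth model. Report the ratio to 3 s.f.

On the plate carrée, areal scale = h·k = 1 × sec φ, so true area = apparent × cos φ.
True area of lagoon: 200000 × cos(51.2°) = 200000 × 0.6266 = 125300 km².
True area of plateau region: 203000 × cos(27.5°) = 203000 × 0.8870 = 180100 km².
Ratio = 125300 / 180100 ≈ 0.696.

0.696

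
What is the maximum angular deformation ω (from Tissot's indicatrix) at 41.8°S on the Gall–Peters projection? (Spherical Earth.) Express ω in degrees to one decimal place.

Gall–Peters is a cylindrical equal-area projection with standard parallels at ±45°. A cylindrical equal-area projection with standard parallel φ₀ has meridian scale h = cos φ / cos φ₀ and parallel scale k = cos φ₀ / cos φ (so areas are preserved, h·k = 1).
At 41.8°: h = 1.054, k = 0.9485; principal scales a = 1.054, b = 0.9485.
sin(ω/2) = (a − b)/(a + b) = 0.1057/2.003 = 0.05279, so ω = 2 arcsin(0.05279) ≈ 6.1°.

6.1°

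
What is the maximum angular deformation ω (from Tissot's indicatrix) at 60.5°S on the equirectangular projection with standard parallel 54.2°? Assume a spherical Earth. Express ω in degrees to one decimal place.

In the equirectangular projection with standard parallel φ₀ = 54.2° (x = Rλ cos φ₀, y = Rφ), meridians are true-scale (h = 1) and the parallel scale is k = cos φ₀ / cos φ.
At 60.5°: h = 1.000, k = 1.188; principal scales a = 1.188, b = 1.000.
sin(ω/2) = (a − b)/(a + b) = 0.1879/2.188 = 0.08589, so ω = 2 arcsin(0.08589) ≈ 9.9°.

9.9°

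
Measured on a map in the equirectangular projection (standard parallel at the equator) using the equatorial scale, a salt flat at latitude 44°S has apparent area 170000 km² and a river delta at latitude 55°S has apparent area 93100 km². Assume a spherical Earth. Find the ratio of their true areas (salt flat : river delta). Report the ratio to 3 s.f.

2.29

On the plate carrée, areal scale = h·k = 1 × sec φ, so true area = apparent × cos φ.
True area of salt flat: 170000 × cos(44°) = 170000 × 0.7193 = 122300 km².
True area of river delta: 93100 × cos(55°) = 93100 × 0.5736 = 53400 km².
Ratio = 122300 / 53400 ≈ 2.29.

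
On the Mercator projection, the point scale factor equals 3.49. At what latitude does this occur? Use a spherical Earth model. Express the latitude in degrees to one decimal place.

73.3°

Mercator scale is k = sec φ = 1/cos φ.
1/cos φ = 3.49  ⇒  cos φ = 0.2865  ⇒  φ = arccos(0.2865) ≈ 73.3°.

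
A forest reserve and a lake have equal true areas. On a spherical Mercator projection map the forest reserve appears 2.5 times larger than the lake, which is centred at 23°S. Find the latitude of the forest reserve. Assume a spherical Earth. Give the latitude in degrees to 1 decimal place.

For equal true areas on Mercator, apparent areas scale as sec²φ, so the ratio is cos²φ₂ / cos²φ₁.
cos²φ₂ / cos²φ₁ = 2.5  ⇒  cos φ₁ = cos 23° / √2.5 = 0.9205/1.581 = 0.5822.
φ₁ = arccos(0.5822) ≈ 54.4°.

54.4°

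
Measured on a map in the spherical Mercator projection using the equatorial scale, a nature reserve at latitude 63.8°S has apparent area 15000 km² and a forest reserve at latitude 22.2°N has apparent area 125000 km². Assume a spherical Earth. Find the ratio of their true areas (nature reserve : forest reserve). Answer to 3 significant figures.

0.0273

On Mercator the areal scale is sec²φ, so true area = apparent × cos²φ.
True area of nature reserve: 15000 × cos²(63.8°) = 15000 × 0.1949 = 2924 km².
True area of forest reserve: 125000 × cos²(22.2°) = 125000 × 0.8572 = 107200 km².
Ratio = 2924 / 107200 ≈ 0.0273.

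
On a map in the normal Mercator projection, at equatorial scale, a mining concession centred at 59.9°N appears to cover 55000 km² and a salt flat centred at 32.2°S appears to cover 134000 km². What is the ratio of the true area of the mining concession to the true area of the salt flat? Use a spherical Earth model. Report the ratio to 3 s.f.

0.144

Mercator's areal exaggeration is sec²φ; hence true area = (apparent area) · cos²φ.
True area of mining concession: 55000 × cos²(59.9°) = 55000 × 0.2515 = 13830 km².
True area of salt flat: 134000 × cos²(32.2°) = 134000 × 0.7160 = 95950 km².
Ratio = 13830 / 95950 ≈ 0.144.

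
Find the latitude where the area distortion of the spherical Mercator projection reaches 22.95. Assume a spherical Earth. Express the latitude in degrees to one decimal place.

Mercator areal scale is sec²φ.
sec²φ = 22.95  ⇒  cos²φ = 0.04357  ⇒  cos φ = 0.2087.
φ = arccos(0.2087) ≈ 78.0°.

78.0°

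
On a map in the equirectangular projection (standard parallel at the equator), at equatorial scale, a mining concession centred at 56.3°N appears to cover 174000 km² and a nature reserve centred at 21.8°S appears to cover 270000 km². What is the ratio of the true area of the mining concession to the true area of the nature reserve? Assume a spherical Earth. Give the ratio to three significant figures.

Plate carrée has h = 1 and k = sec φ, giving areal scale sec φ; true area = (apparent area) · cos φ.
True area of mining concession: 174000 × cos(56.3°) = 174000 × 0.5548 = 96540 km².
True area of nature reserve: 270000 × cos(21.8°) = 270000 × 0.9285 = 250700 km².
Ratio = 96540 / 250700 ≈ 0.385.

0.385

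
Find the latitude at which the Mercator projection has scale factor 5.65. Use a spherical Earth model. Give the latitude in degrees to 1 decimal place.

Mercator scale is k = sec φ = 1/cos φ.
1/cos φ = 5.65  ⇒  cos φ = 0.1770  ⇒  φ = arccos(0.1770) ≈ 79.8°.

79.8°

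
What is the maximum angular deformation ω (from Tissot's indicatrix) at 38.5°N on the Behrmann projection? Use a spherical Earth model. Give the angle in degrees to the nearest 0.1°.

The Behrmann projection is cylindrical equal-area with φ₀ = 30°. Cylindrical equal-area (φ₀ = 30°): h = cos φ / cos 30° along meridians, k = cos 30° / cos φ along parallels; h·k = 1.
At 38.5°: h = 0.9037, k = 1.107; principal scales a = 1.107, b = 0.9037.
sin(ω/2) = (a − b)/(a + b) = 0.2029/2.010 = 0.1009, so ω = 2 arcsin(0.1009) ≈ 11.6°.

11.6°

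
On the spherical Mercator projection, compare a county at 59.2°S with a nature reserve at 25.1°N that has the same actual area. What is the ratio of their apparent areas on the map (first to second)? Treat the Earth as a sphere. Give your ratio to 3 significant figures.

Mercator is conformal with k = sec φ, so areal scale = k² = sec²φ.
At 59.2°: sec²(59.2°) = 1/0.5120² = 3.814.
At 25.1°: sec²(25.1°) = 1/0.9056² = 1.219.
Ratio = 3.814/1.219 = cos²(25.1°)/cos²(59.2°) ≈ 3.13.

3.13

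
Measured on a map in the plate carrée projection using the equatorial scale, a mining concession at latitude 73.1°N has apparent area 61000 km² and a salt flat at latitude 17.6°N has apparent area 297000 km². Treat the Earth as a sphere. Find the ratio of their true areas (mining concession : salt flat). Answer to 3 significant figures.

On the plate carrée, areal scale = h·k = 1 × sec φ, so true area = apparent × cos φ.
True area of mining concession: 61000 × cos(73.1°) = 61000 × 0.2907 = 17730 km².
True area of salt flat: 297000 × cos(17.6°) = 297000 × 0.9532 = 283100 km².
Ratio = 17730 / 283100 ≈ 0.0626.

0.0626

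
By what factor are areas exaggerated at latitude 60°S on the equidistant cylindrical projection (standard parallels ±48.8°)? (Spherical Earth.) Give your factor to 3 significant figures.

In the equirectangular projection with standard parallel φ₀ = 48.8° (x = Rλ cos φ₀, y = Rφ), meridians are true-scale (h = 1) and the parallel scale is k = cos φ₀ / cos φ.
Areal scale = h·k = 1 × cos φ₀ / cos φ; at 60°, h = 1.000, k = 1.317, so h·k = 1.317.

1.32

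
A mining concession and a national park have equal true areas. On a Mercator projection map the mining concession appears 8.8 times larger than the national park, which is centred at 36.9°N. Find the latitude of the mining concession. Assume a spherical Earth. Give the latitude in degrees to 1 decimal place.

74.4°

For equal true areas on Mercator, apparent areas scale as sec²φ, so the ratio is cos²φ₂ / cos²φ₁.
cos²φ₂ / cos²φ₁ = 8.8  ⇒  cos φ₁ = cos 36.9° / √8.8 = 0.7997/2.966 = 0.2696.
φ₁ = arccos(0.2696) ≈ 74.4°.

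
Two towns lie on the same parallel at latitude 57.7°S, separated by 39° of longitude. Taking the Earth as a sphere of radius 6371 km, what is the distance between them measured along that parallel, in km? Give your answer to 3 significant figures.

Arc length along a parallel = R cos φ · Δλ (with Δλ in radians).
= 6371 × cos 57.7° × (39° × π/180) = 6371 × 0.5344 × 0.6807 ≈ 2320 km.

2320 km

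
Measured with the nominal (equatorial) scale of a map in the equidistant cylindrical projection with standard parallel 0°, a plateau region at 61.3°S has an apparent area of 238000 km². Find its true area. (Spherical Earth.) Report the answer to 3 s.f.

In the plate carrée (x = Rλ, y = Rφ), meridians are true-scale (h = 1) and parallels are stretched by k = sec φ.
Areal scale = h·k = 1 × sec φ; at 61.3°, h = 1.000, k = 2.082, so h·k = 2.082.
True area = apparent / (areal scale) = 238000 / 2.082 ≈ 114000 km².

114000 km²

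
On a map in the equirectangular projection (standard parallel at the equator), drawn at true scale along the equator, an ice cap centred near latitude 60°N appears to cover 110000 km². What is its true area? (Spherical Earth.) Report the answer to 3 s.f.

Plate carrée maps x = Rλ, y = Rφ. The meridian scale is h = 1 and the parallel scale is k = 1/cos φ = sec φ.
Areal scale = h·k = 1 × sec φ; at 60°, h = 1.000, k = 2.000, so h·k = 2.000.
True area = apparent / (areal scale) = 110000 / 2.000 ≈ 55000 km².

55000 km²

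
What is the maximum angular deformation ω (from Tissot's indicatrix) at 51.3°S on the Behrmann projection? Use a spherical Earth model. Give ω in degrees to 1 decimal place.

36.7°

Behrmann is a cylindrical equal-area projection with standard parallels at ±30°. For cylindrical equal-area with standard parallel φ₀, h = cos φ / cos φ₀ and k = cos φ₀ / cos φ, so h·k = 1.
At 51.3°: h = 0.7220, k = 1.385; principal scales a = 1.385, b = 0.7220.
sin(ω/2) = (a − b)/(a + b) = 0.6631/2.107 = 0.3147, so ω = 2 arcsin(0.3147) ≈ 36.7°.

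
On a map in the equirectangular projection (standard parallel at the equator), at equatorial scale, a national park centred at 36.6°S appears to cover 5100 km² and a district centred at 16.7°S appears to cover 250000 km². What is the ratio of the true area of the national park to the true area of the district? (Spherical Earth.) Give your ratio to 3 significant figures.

On the plate carrée, areal scale = h·k = 1 × sec φ, so true area = apparent × cos φ.
True area of national park: 5100 × cos(36.6°) = 5100 × 0.8028 = 4094 km².
True area of district: 250000 × cos(16.7°) = 250000 × 0.9578 = 239500 km².
Ratio = 4094 / 239500 ≈ 0.0171.

0.0171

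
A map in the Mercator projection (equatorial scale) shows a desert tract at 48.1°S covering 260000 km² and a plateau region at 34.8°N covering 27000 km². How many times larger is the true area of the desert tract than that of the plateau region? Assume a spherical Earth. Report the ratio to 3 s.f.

6.37

Since Mercator area scale is 1/cos²φ, the true area equals the apparent area multiplied by cos²φ.
True area of desert tract: 260000 × cos²(48.1°) = 260000 × 0.4460 = 116000 km².
True area of plateau region: 27000 × cos²(34.8°) = 27000 × 0.6743 = 18210 km².
Ratio = 116000 / 18210 ≈ 6.37.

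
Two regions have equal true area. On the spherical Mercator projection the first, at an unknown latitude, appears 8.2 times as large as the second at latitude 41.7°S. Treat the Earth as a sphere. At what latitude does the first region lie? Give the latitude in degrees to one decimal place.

74.9°

Mercator areal scale is sec²φ, so apparent-area ratio = sec²φ₁ / sec²φ₂ = cos²φ₂ / cos²φ₁.
cos²φ₂ / cos²φ₁ = 8.2  ⇒  cos φ₁ = cos 41.7° / √8.2 = 0.7466/2.864 = 0.2607.
φ₁ = arccos(0.2607) ≈ 74.9°.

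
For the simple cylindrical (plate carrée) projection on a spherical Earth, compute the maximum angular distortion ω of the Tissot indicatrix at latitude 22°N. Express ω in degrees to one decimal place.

Plate carrée maps x = Rλ, y = Rφ. The meridian scale is h = 1 and the parallel scale is k = 1/cos φ = sec φ.
At 22°: h = 1.000, k = 1.079; principal scales a = 1.079, b = 1.000.
sin(ω/2) = (a − b)/(a + b) = 0.07853/2.079 = 0.03778, so ω = 2 arcsin(0.03778) ≈ 4.3°.

4.3°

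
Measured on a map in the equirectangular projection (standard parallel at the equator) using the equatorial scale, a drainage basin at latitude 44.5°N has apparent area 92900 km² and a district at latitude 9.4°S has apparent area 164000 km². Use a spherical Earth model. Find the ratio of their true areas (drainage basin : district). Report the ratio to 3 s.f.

On the plate carrée, areal scale = h·k = 1 × sec φ, so true area = apparent × cos φ.
True area of drainage basin: 92900 × cos(44.5°) = 92900 × 0.7133 = 66260 km².
True area of district: 164000 × cos(9.4°) = 164000 × 0.9866 = 161800 km².
Ratio = 66260 / 161800 ≈ 0.410.

0.410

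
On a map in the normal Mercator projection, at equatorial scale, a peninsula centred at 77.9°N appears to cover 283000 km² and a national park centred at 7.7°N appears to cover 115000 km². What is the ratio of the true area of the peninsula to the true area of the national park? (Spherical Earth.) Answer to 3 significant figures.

0.110

Since Mercator area scale is 1/cos²φ, the true area equals the apparent area multiplied by cos²φ.
True area of peninsula: 283000 × cos²(77.9°) = 283000 × 0.04394 = 12440 km².
True area of national park: 115000 × cos²(7.7°) = 115000 × 0.9820 = 112900 km².
Ratio = 12440 / 112900 ≈ 0.110.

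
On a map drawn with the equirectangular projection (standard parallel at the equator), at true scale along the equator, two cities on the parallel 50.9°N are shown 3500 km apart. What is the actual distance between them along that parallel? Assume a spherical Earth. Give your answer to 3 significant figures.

2210 km

In the plate carrée (x = Rλ, y = Rφ), meridians are true-scale (h = 1) and parallels are stretched by k = sec φ.
Along the parallel at 50.9°, map distances are exaggerated by k = sec 50.9° = 1.586.
True distance = 3500 / 1.586 = 3500 × cos 50.9° ≈ 2210 km.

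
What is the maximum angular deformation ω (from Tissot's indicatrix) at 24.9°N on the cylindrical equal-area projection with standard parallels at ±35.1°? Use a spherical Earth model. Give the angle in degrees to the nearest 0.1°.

Cylindrical equal-area (φ₀ = 35.1°): h = cos φ / cos 35.1° along meridians, k = cos 35.1° / cos φ along parallels; h·k = 1.
At 24.9°: h = 1.109, k = 0.9020; principal scales a = 1.109, b = 0.9020.
sin(ω/2) = (a − b)/(a + b) = 0.2067/2.011 = 0.1028, so ω = 2 arcsin(0.1028) ≈ 11.8°.

11.8°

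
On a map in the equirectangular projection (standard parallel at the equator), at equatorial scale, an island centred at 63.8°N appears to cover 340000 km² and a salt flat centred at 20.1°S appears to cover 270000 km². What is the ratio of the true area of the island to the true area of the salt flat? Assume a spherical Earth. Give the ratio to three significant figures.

On the plate carrée, areal scale = h·k = 1 × sec φ, so true area = apparent × cos φ.
True area of island: 340000 × cos(63.8°) = 340000 × 0.4415 = 150100 km².
True area of salt flat: 270000 × cos(20.1°) = 270000 × 0.9391 = 253600 km².
Ratio = 150100 / 253600 ≈ 0.592.

0.592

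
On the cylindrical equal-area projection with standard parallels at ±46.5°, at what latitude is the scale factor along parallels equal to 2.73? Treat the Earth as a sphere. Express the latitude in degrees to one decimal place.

Cylindrical equal-area (φ₀ = 46.5°): h = cos φ / cos 46.5° along meridians, k = cos 46.5° / cos φ along parallels; h·k = 1.
k = cos φ₀ / cos φ = 2.73  ⇒  cos φ = cos 46.5° / 2.73 = 0.2521.
φ = arccos(0.2521) ≈ 75.4°.

75.4°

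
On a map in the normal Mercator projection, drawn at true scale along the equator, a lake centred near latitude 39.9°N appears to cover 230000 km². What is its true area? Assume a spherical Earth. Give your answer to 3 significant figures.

135000 km²

For Mercator, h = k = sec φ (a conformal cylindrical projection has a single point scale, 1/cos φ).
Areal scale = k² = sec²φ = 1/cos²(39.9°) = 1/0.7672² = 1.699.
True area = apparent / (areal scale) = 230000 / 1.699 ≈ 135000 km².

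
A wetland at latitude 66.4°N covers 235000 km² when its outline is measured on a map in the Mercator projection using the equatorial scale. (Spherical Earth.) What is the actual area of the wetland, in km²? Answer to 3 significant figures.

Mercator is conformal, so the point scale is isotropic: h = k = sec φ = 1/cos φ.
Areal scale = k² = sec²φ = 1/cos²(66.4°) = 1/0.4003² = 6.239.
True area = apparent / (areal scale) = 235000 / 6.239 ≈ 37700 km².

37700 km²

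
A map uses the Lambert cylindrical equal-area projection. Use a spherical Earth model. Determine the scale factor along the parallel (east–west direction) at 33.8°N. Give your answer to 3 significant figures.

1.20

The Lambert cylindrical equal-area projection is the cylindrical equal-area projection with its standard parallel at the equator (φ₀ = 0). Cylindrical equal-area (φ₀ = 0°): h = cos φ / cos 0° along meridians, k = cos 0° / cos φ along parallels; h·k = 1.
k = cos 0° / cos 33.8° = 1.000/0.8310 = 1.203.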